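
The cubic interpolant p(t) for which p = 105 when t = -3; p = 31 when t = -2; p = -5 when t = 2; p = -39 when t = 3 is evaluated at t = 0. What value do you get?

Using Newton's divided-difference form:
p[-3,-2] = (31 - 105) / (-2 - (-3)) = -74
p[-2,2] = (-5 - 31) / (2 - (-2)) = -9
p[2,3] = (-39 - (-5)) / (3 - 2) = -34
p[-3,-2,2] = (-9 - (-74)) / (2 - (-3)) = 13
p[-2,2,3] = (-34 - (-9)) / (3 - (-2)) = -5
p[-3,-2,2,3] = (-5 - 13) / (3 - (-3)) = -3
p(0) = 105 + (-74)·(3) + 13·(3)·(2) + (-3)·(3)·(2)·(-2) = -3

-3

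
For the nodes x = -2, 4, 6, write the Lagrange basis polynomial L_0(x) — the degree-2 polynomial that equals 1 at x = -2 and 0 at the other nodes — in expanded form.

L_0(x) = (x - 4)(x - 6) / [(-6)·(-8)]
       = (x^2 - 10x + 24) / (48)

L_0(x) = (1/48)x^2 - (5/24)x + 1/2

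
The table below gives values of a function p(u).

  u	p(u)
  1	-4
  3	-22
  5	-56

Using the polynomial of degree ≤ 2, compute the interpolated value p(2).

L_0(2) = (-1)·(-3)/[(-2)·(-4)] = 3/8
L_1(2) = (1)·(-3)/[(2)·(-2)] = 3/4
L_2(2) = (1)·(-1)/[(4)·(2)] = -1/8
Sum: (-4)·(3/8) + (-22)·(3/4) + (-56)·(-1/8) = -11

-11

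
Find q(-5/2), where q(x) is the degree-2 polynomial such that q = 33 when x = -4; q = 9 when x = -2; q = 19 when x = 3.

27/2

L_0(-5/2) = (-1/2)·(-11/2)/[(-2)·(-7)] = 11/56
L_1(-5/2) = (3/2)·(-11/2)/[(2)·(-5)] = 33/40
L_2(-5/2) = (3/2)·(-1/2)/[(7)·(5)] = -3/140
Sum: 33·(11/56) + 9·(33/40) + 19·(-3/140) = 27/2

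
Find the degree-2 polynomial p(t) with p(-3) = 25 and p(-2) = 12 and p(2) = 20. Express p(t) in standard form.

p(t) = 3t^2 + 2t + 4

Newton's divided differences:
p[-3,-2] = (12 - 25) / (-2 - (-3)) = -13
p[-2,2] = (20 - 12) / (2 - (-2)) = 2
p[-3,-2,2] = (2 - (-13)) / (2 - (-3)) = 3
p(t) = 25 + (-13)·(t + 3) + 3·(t + 3)(t + 2)
Expanding: p(t) = 3t^2 + 2t + 4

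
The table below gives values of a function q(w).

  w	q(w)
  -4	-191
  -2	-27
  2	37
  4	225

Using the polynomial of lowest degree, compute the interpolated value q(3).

103

Evaluate each Lagrange basis at w = 3:
L_0(3) = (5)·(1)·(-1)/[(-2)·(-6)·(-8)] = 5/96
L_1(3) = (7)·(1)·(-1)/[(2)·(-4)·(-6)] = -7/48
L_2(3) = (7)·(5)·(-1)/[(6)·(4)·(-2)] = 35/48
L_3(3) = (7)·(5)·(1)/[(8)·(6)·(2)] = 35/96
Sum: (-191)·(5/96) + (-27)·(-7/48) + 37·(35/48) + 225·(35/96) = 103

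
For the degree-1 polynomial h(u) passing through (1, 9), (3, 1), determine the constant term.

Build the Lagrange basis polynomials:
L_0(u) = (u - 3) / [-2] = -(1/2)u + 3/2
L_1(u) = (u - 1) / [2] = (1/2)u - 1/2
h(u) = 9·L_0 + 1·L_1
Only the constant term is needed; take it from each L_i and combine:
9·(3/2) + 1·(-1/2) = 13

13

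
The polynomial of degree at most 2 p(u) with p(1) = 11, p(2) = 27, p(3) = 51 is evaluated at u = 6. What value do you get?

Using Newton's divided-difference form:
p[1,2] = (27 - 11) / (2 - 1) = 16
p[2,3] = (51 - 27) / (3 - 2) = 24
p[1,2,3] = (24 - 16) / (3 - 1) = 4
p(6) = 11 + 16·(5) + 4·(5)·(4) = 171

171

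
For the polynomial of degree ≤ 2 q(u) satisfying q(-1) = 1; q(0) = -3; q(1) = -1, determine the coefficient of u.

Build the Lagrange basis polynomials:
L_0(u) = u(u - 1) / [2] = (1/2)u^2 - (1/2)u
L_1(u) = (u + 1)(u - 1) / [-1] = -u^2 + 1
L_2(u) = (u + 1)u / [2] = (1/2)u^2 + (1/2)u
q(u) = 1·L_0 + (-3)·L_1 + (-1)·L_2
Only the coefficient of u is needed; take it from each L_i and combine:
1·(-1/2) + (-3)·(0) + (-1)·(1/2) = -1

-1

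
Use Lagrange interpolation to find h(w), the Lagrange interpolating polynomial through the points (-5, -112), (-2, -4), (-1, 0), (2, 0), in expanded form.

h(w) = w^3 - 3w - 2

L_0(w) = (w + 2)(w + 1)(w - 2) / [-84] = -(1/84)w^3 - (1/84)w^2 + (1/21)w + 1/21
L_1(w) = (w + 5)(w + 1)(w - 2) / [12] = (1/12)w^3 + (1/3)w^2 - (7/12)w - 5/6
L_2(w) = (w + 5)(w + 2)(w - 2) / [-12] = -(1/12)w^3 - (5/12)w^2 + (1/3)w + 5/3
L_3(w) = (w + 5)(w + 2)(w + 1) / [84] = (1/84)w^3 + (2/21)w^2 + (17/84)w + 5/42
h(w) = (-112)·L_0 + (-4)·L_1 + 0·L_2 + 0·L_3
  (-112)·L_0(w) = (4/3)w^3 + (4/3)w^2 - (16/3)w - 16/3
  (-4)·L_1(w) = -(1/3)w^3 - (4/3)w^2 + (7/3)w + 10/3
  0·L_2(w) = 0
  0·L_3(w) = 0
Adding term by term: w^3 - 3w - 2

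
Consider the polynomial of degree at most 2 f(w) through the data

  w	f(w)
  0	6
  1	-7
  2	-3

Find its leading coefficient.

17/2

The leading coefficient equals the top divided difference f[0,1,2].
f[0,1] = (-7 - 6) / (1 - 0) = -13
f[1,2] = (-3 - (-7)) / (2 - 1) = 4
f[0,1,2] = (4 - (-13)) / (2 - 0) = 17/2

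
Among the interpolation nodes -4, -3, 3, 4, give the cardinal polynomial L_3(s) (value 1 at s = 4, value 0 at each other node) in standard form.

L_3(s) = (s + 4)(s + 3)(s - 3) / [(8)·(7)·(1)]
       = (s^3 + 4s^2 - 9s - 36) / (56)

L_3(s) = (1/56)s^3 + (1/14)s^2 - (9/56)s - 9/14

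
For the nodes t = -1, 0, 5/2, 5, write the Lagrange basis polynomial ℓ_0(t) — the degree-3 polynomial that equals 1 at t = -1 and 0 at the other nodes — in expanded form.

ℓ_0(t) = t(t - 5/2)(t - 5) / [(-1)·(-7/2)·(-6)]
       = (t^3 - (15/2)t^2 + (25/2)t) / (-21)

ℓ_0(t) = -(1/21)t^3 + (5/14)t^2 - (25/42)t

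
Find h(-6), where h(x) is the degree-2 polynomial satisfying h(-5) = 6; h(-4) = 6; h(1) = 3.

29/5

Evaluate each Lagrange basis at x = -6:
L_0(-6) = (-2)·(-7)/[(-1)·(-6)] = 7/3
L_1(-6) = (-1)·(-7)/[(1)·(-5)] = -7/5
L_2(-6) = (-1)·(-2)/[(6)·(5)] = 1/15
Sum: 6·(7/3) + 6·(-7/5) + 3·(1/15) = 29/5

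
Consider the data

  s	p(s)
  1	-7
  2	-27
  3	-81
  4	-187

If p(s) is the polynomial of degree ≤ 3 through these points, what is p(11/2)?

Using Newton's divided-difference form:
p[1,2] = (-27 - (-7)) / (2 - 1) = -20
p[2,3] = (-81 - (-27)) / (3 - 2) = -54
p[3,4] = (-187 - (-81)) / (4 - 3) = -106
p[1,2,3] = (-54 - (-20)) / (3 - 1) = -17
p[2,3,4] = (-106 - (-54)) / (4 - 2) = -26
p[1,2,3,4] = (-26 - (-17)) / (4 - 1) = -3
p(11/2) = -7 + (-20)·(9/2) + (-17)·(9/2)·(7/2) + (-3)·(9/2)·(7/2)·(5/2) = -3863/8

-3863/8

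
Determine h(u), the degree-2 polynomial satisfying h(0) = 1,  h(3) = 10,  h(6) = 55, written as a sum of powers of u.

h(u) = 2u^2 - 3u + 1

Build the Lagrange basis polynomials:
L_0(u) = (u - 3)(u - 6) / [18] = (1/18)u^2 - (1/2)u + 1
L_1(u) = u(u - 6) / [-9] = -(1/9)u^2 + (2/3)u
L_2(u) = u(u - 3) / [18] = (1/18)u^2 - (1/6)u
h(u) = 1·L_0 + 10·L_1 + 55·L_2
  1·L_0(u) = (1/18)u^2 - (1/2)u + 1
  10·L_1(u) = -(10/9)u^2 + (20/3)u
  55·L_2(u) = (55/18)u^2 - (55/6)u
Adding term by term: 2u^2 - 3u + 1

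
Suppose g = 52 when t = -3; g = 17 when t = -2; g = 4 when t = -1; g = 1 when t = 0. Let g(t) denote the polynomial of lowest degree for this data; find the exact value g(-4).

Evaluate each Lagrange basis at t = -4:
L_0(-4) = (-2)·(-3)·(-4)/[(-1)·(-2)·(-3)] = 4
L_1(-4) = (-1)·(-3)·(-4)/[(1)·(-1)·(-2)] = -6
L_2(-4) = (-1)·(-2)·(-4)/[(2)·(1)·(-1)] = 4
L_3(-4) = (-1)·(-2)·(-3)/[(3)·(2)·(1)] = -1
Sum: 52·(4) + 17·(-6) + 4·(4) + 1·(-1) = 121

121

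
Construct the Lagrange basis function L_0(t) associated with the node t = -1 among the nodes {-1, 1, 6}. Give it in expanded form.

L_0(t) = (1/14)t^2 - (1/2)t + 3/7

L_0(t) = (t - 1)(t - 6) / [(-2)·(-7)]
       = (t^2 - 7t + 6) / (14)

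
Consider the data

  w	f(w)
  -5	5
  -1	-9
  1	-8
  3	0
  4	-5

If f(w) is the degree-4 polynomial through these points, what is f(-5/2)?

4763/9216

Evaluate each Lagrange basis at w = -5/2:
L_0(-5/2) = (-3/2)·(-7/2)·(-11/2)·(-13/2)/[(-4)·(-6)·(-8)·(-9)] = 1001/9216
L_1(-5/2) = (5/2)·(-7/2)·(-11/2)·(-13/2)/[(4)·(-2)·(-4)·(-5)] = 1001/512
L_2(-5/2) = (5/2)·(-3/2)·(-11/2)·(-13/2)/[(6)·(2)·(-2)·(-3)] = -715/384
L_3(-5/2) = (5/2)·(-3/2)·(-7/2)·(-13/2)/[(8)·(4)·(2)·(-1)] = 1365/1024
L_4(-5/2) = (5/2)·(-3/2)·(-7/2)·(-11/2)/[(9)·(5)·(3)·(1)] = -77/144
Sum: 5·(1001/9216) + (-9)·(1001/512) + (-8)·(-715/384) + 0 + (-5)·(-77/144) = 4763/9216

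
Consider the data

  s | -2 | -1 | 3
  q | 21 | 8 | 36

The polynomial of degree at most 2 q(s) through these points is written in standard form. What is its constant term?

3

Build the Lagrange basis polynomials:
L_0(s) = (s + 1)(s - 3) / [5] = (1/5)s^2 - (2/5)s - 3/5
L_1(s) = (s + 2)(s - 3) / [-4] = -(1/4)s^2 + (1/4)s + 3/2
L_2(s) = (s + 2)(s + 1) / [20] = (1/20)s^2 + (3/20)s + 1/10
q(s) = 21·L_0 + 8·L_1 + 36·L_2
Only the constant term is needed; take it from each L_i and combine:
21·(-3/5) + 8·(3/2) + 36·(1/10) = 3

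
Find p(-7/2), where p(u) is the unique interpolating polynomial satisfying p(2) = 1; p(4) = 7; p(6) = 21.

Evaluate each Lagrange basis at u = -7/2:
L_0(-7/2) = (-15/2)·(-19/2)/[(-2)·(-4)] = 285/32
L_1(-7/2) = (-11/2)·(-19/2)/[(2)·(-2)] = -209/16
L_2(-7/2) = (-11/2)·(-15/2)/[(4)·(2)] = 165/32
Sum: 1·(285/32) + 7·(-209/16) + 21·(165/32) = 103/4

103/4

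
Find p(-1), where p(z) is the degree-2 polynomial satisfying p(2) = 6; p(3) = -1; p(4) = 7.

117

Evaluate each Lagrange basis at z = -1:
L_0(-1) = (-4)·(-5)/[(-1)·(-2)] = 10
L_1(-1) = (-3)·(-5)/[(1)·(-1)] = -15
L_2(-1) = (-3)·(-4)/[(2)·(1)] = 6
Sum: 6·(10) + (-1)·(-15) + 7·(6) = 117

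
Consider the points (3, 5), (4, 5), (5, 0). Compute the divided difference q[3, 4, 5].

-5/2

q[3,4] = (5 - 5) / (4 - 3) = 0
q[4,5] = (0 - 5) / (5 - 4) = -5
q[3,4,5] = (-5 - 0) / (5 - 3) = -5/2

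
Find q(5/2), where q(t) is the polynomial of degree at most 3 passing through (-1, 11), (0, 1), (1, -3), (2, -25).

Using Newton's divided-difference form:
q[-1,0] = (1 - 11) / (0 - (-1)) = -10
q[0,1] = (-3 - 1) / (1 - 0) = -4
q[1,2] = (-25 - (-3)) / (2 - 1) = -22
q[-1,0,1] = (-4 - (-10)) / (1 - (-1)) = 3
q[0,1,2] = (-22 - (-4)) / (2 - 0) = -9
q[-1,0,1,2] = (-9 - 3) / (2 - (-1)) = -4
q(5/2) = 11 + (-10)·(7/2) + 3·(7/2)·(5/2) + (-4)·(7/2)·(5/2)·(3/2) = -201/4

-201/4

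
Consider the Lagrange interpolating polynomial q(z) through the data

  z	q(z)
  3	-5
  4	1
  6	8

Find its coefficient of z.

71/6

Build the Lagrange basis polynomials:
L_0(z) = (z - 4)(z - 6) / [3] = (1/3)z^2 - (10/3)z + 8
L_1(z) = (z - 3)(z - 6) / [-2] = -(1/2)z^2 + (9/2)z - 9
L_2(z) = (z - 3)(z - 4) / [6] = (1/6)z^2 - (7/6)z + 2
q(z) = (-5)·L_0 + 1·L_1 + 8·L_2
Only the coefficient of z is needed; take it from each L_i and combine:
(-5)·(-10/3) + 1·(9/2) + 8·(-7/6) = 71/6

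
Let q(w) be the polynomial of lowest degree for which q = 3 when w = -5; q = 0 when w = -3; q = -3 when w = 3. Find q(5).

-2

L_0(5) = (8)·(2)/[(-2)·(-8)] = 1
L_1(5) = (10)·(2)/[(2)·(-6)] = -5/3
L_2(5) = (10)·(8)/[(8)·(6)] = 5/3
Sum: 3·(1) + 0 + (-3)·(5/3) = -2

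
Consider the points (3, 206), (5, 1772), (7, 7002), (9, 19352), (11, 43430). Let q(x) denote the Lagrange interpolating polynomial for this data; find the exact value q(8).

Evaluate each Lagrange basis at x = 8:
L_0(8) = (3)·(1)·(-1)·(-3)/[(-2)·(-4)·(-6)·(-8)] = 3/128
L_1(8) = (5)·(1)·(-1)·(-3)/[(2)·(-2)·(-4)·(-6)] = -5/32
L_2(8) = (5)·(3)·(-1)·(-3)/[(4)·(2)·(-2)·(-4)] = 45/64
L_3(8) = (5)·(3)·(1)·(-3)/[(6)·(4)·(2)·(-2)] = 15/32
L_4(8) = (5)·(3)·(1)·(-1)/[(8)·(6)·(4)·(2)] = -5/128
Sum: 206·(3/128) + 1772·(-5/32) + 7002·(45/64) + 19352·(15/32) + 43430·(-5/128) = 12026

12026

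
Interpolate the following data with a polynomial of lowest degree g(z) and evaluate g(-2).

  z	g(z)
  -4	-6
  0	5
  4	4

Using Newton's divided-difference form:
g[-4,0] = (5 - (-6)) / (0 - (-4)) = 11/4
g[0,4] = (4 - 5) / (4 - 0) = -1/4
g[-4,0,4] = (-1/4 - 11/4) / (4 - (-4)) = -3/8
g(-2) = -6 + (11/4)·(2) + (-3/8)·(2)·(-2) = 1

1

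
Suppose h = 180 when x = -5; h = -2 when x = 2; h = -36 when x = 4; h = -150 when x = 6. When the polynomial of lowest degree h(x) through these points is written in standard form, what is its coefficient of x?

L_0(x) = (x - 2)(x - 4)(x - 6) / [-693] = -(1/693)x^3 + (4/231)x^2 - (4/63)x + 16/231
L_1(x) = (x + 5)(x - 4)(x - 6) / [56] = (1/56)x^3 - (5/56)x^2 - (13/28)x + 15/7
L_2(x) = (x + 5)(x - 2)(x - 6) / [-36] = -(1/36)x^3 + (1/12)x^2 + (7/9)x - 5/3
L_3(x) = (x + 5)(x - 2)(x - 4) / [88] = (1/88)x^3 - (1/88)x^2 - (1/4)x + 5/11
h(x) = 180·L_0 + (-2)·L_1 + (-36)·L_2 + (-150)·L_3
Only the coefficient of x is needed; take it from each L_i and combine:
180·(-4/63) + (-2)·(-13/28) + (-36)·(7/9) + (-150)·(-1/4) = -1

-1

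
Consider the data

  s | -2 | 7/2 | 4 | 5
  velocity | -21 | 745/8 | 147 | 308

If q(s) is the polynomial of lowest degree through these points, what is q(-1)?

Evaluate each Lagrange basis at s = -1:
L_0(-1) = (-9/2)·(-5)·(-6)/[(-11/2)·(-6)·(-7)] = 45/77
L_1(-1) = (1)·(-5)·(-6)/[(11/2)·(-1/2)·(-3/2)] = 80/11
L_2(-1) = (1)·(-9/2)·(-6)/[(6)·(1/2)·(-1)] = -9
L_3(-1) = (1)·(-9/2)·(-5)/[(7)·(3/2)·(1)] = 15/7
Sum: (-21)·(45/77) + 745/8·(80/11) + 147·(-9) + 308·(15/7) = 2

2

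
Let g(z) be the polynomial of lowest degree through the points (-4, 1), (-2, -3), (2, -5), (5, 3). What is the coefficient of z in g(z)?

Build the Lagrange basis polynomials:
L_0(z) = (z + 2)(z - 2)(z - 5) / [-108] = -(1/108)z^3 + (5/108)z^2 + (1/27)z - 5/27
L_1(z) = (z + 4)(z - 2)(z - 5) / [56] = (1/56)z^3 - (3/56)z^2 - (9/28)z + 5/7
L_2(z) = (z + 4)(z + 2)(z - 5) / [-72] = -(1/72)z^3 - (1/72)z^2 + (11/36)z + 5/9
L_3(z) = (z + 4)(z + 2)(z - 2) / [189] = (1/189)z^3 + (4/189)z^2 - (4/189)z - 16/189
g(z) = 1·L_0 + (-3)·L_1 + (-5)·L_2 + 3·L_3
Only the coefficient of z is needed; take it from each L_i and combine:
1·(1/27) + (-3)·(-9/28) + (-5)·(11/36) + 3·(-4/189) = -223/378

-223/378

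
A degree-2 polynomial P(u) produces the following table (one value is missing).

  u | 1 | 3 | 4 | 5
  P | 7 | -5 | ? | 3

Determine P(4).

The 3 known values determine P uniquely (degree ≤ 2).
Evaluate each Lagrange basis at u = 4:
L_0(4) = (1)·(-1)/[(-2)·(-4)] = -1/8
L_1(4) = (3)·(-1)/[(2)·(-2)] = 3/4
L_2(4) = (3)·(1)/[(4)·(2)] = 3/8
Sum: 7·(-1/8) + (-5)·(3/4) + 3·(3/8) = -7/2

-7/2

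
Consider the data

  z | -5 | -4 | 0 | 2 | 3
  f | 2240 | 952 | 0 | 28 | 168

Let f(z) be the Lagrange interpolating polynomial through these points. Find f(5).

L_0(5) = (9)·(5)·(3)·(2)/[(-1)·(-5)·(-7)·(-8)] = 27/28
L_1(5) = (10)·(5)·(3)·(2)/[(1)·(-4)·(-6)·(-7)] = -25/14
L_2(5) = (10)·(9)·(3)·(2)/[(5)·(4)·(-2)·(-3)] = 9/2
L_3(5) = (10)·(9)·(5)·(2)/[(7)·(6)·(2)·(-1)] = -75/7
L_4(5) = (10)·(9)·(5)·(3)/[(8)·(7)·(3)·(1)] = 225/28
Sum: 2240·(27/28) + 952·(-25/14) + 0 + 28·(-75/7) + 168·(225/28) = 1510

1510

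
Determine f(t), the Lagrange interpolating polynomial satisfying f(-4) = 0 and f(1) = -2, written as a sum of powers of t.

Build the Lagrange basis polynomials:
L_0(t) = (t - 1) / [-5] = -(1/5)t + 1/5
L_1(t) = (t + 4) / [5] = (1/5)t + 4/5
f(t) = 0·L_0 + (-2)·L_1
  0·L_0(t) = 0
  (-2)·L_1(t) = -(2/5)t - 8/5
Adding term by term: -(2/5)t - 8/5

f(t) = -(2/5)t - 8/5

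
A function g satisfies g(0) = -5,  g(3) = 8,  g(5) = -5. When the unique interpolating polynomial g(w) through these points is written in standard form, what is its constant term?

-5

L_0(w) = (w - 3)(w - 5) / [15] = (1/15)w^2 - (8/15)w + 1
L_1(w) = w(w - 5) / [-6] = -(1/6)w^2 + (5/6)w
L_2(w) = w(w - 3) / [10] = (1/10)w^2 - (3/10)w
g(w) = (-5)·L_0 + 8·L_1 + (-5)·L_2
Only the constant term is needed; take it from each L_i and combine:
(-5)·(1) + 8·(0) + (-5)·(0) = -5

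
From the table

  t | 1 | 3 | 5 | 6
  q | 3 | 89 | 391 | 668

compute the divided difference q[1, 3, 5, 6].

3

q[1,3] = (89 - 3) / (3 - 1) = 43
q[3,5] = (391 - 89) / (5 - 3) = 151
q[5,6] = (668 - 391) / (6 - 5) = 277
q[1,3,5] = (151 - 43) / (5 - 1) = 27
q[3,5,6] = (277 - 151) / (6 - 3) = 42
q[1,3,5,6] = (42 - 27) / (6 - 1) = 3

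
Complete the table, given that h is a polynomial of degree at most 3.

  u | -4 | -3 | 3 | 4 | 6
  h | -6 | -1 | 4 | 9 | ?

The 4 known values determine h uniquely (degree ≤ 3).
Evaluate each Lagrange basis at u = 6:
L_0(6) = (9)·(3)·(2)/[(-1)·(-7)·(-8)] = -27/28
L_1(6) = (10)·(3)·(2)/[(1)·(-6)·(-7)] = 10/7
L_2(6) = (10)·(9)·(2)/[(7)·(6)·(-1)] = -30/7
L_3(6) = (10)·(9)·(3)/[(8)·(7)·(1)] = 135/28
Sum: (-6)·(-27/28) + (-1)·(10/7) + 4·(-30/7) + 9·(135/28) = 857/28

857/28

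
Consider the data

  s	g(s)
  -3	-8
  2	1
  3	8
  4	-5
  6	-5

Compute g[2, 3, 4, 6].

g[2,3] = (8 - 1) / (3 - 2) = 7
g[3,4] = (-5 - 8) / (4 - 3) = -13
g[4,6] = (-5 - (-5)) / (6 - 4) = 0
g[2,3,4] = (-13 - 7) / (4 - 2) = -10
g[3,4,6] = (0 - (-13)) / (6 - 3) = 13/3
g[2,3,4,6] = (13/3 - (-10)) / (6 - 2) = 43/12

43/12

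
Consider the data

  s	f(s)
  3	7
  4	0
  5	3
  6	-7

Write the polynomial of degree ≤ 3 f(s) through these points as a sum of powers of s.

f(s) = -(23/6)s^3 + 51s^2 - (1333/6)s + 318

Newton's divided differences:
f[3,4] = (0 - 7) / (4 - 3) = -7
f[4,5] = (3 - 0) / (5 - 4) = 3
f[5,6] = (-7 - 3) / (6 - 5) = -10
f[3,4,5] = (3 - (-7)) / (5 - 3) = 5
f[4,5,6] = (-10 - 3) / (6 - 4) = -13/2
f[3,4,5,6] = (-13/2 - 5) / (6 - 3) = -23/6
f(s) = 7 + (-7)·(s - 3) + 5·(s - 3)(s - 4) + (-23/6)·(s - 3)(s - 4)(s - 5)
Expanding: f(s) = -(23/6)s^3 + 51s^2 - (1333/6)s + 318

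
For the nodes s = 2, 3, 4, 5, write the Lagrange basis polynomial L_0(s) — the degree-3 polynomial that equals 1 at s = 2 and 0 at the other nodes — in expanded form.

L_0(s) = (s - 3)(s - 4)(s - 5) / [(-1)·(-2)·(-3)]
       = (s^3 - 12s^2 + 47s - 60) / (-6)

L_0(s) = -(1/6)s^3 + 2s^2 - (47/6)s + 10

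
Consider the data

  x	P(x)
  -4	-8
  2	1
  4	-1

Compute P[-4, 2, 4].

P[-4,2] = (1 - (-8)) / (2 - (-4)) = 3/2
P[2,4] = (-1 - 1) / (4 - 2) = -1
P[-4,2,4] = (-1 - 3/2) / (4 - (-4)) = -5/16

-5/16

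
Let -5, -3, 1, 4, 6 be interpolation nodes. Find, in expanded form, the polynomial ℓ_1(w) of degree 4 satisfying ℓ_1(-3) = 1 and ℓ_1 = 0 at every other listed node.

ℓ_1(w) = (w + 5)(w - 1)(w - 4)(w - 6) / [(2)·(-4)·(-7)·(-9)]
       = (w^4 - 6w^3 - 21w^2 + 146w - 120) / (-504)

ℓ_1(w) = -(1/504)w^4 + (1/84)w^3 + (1/24)w^2 - (73/252)w + 5/21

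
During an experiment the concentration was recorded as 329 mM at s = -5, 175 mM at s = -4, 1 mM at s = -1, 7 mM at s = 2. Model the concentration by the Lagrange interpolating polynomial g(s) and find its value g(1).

5

L_0(1) = (5)·(2)·(-1)/[(-1)·(-4)·(-7)] = 5/14
L_1(1) = (6)·(2)·(-1)/[(1)·(-3)·(-6)] = -2/3
L_2(1) = (6)·(5)·(-1)/[(4)·(3)·(-3)] = 5/6
L_3(1) = (6)·(5)·(2)/[(7)·(6)·(3)] = 10/21
Sum: 329·(5/14) + 175·(-2/3) + 1·(5/6) + 7·(10/21) = 5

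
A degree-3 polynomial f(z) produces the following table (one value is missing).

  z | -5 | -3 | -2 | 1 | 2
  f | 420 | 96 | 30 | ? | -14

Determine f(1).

The 4 known values determine f uniquely (degree ≤ 3).
Evaluate each Lagrange basis at z = 1:
L_0(1) = (4)·(3)·(-1)/[(-2)·(-3)·(-7)] = 2/7
L_1(1) = (6)·(3)·(-1)/[(2)·(-1)·(-5)] = -9/5
L_2(1) = (6)·(4)·(-1)/[(3)·(1)·(-4)] = 2
L_3(1) = (6)·(4)·(3)/[(7)·(5)·(4)] = 18/35
Sum: 420·(2/7) + 96·(-9/5) + 30·(2) + (-14)·(18/35) = 0

0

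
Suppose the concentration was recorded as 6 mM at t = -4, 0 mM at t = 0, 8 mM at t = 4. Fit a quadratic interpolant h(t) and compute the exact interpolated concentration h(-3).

Evaluate each Lagrange basis at t = -3:
L_0(-3) = (-3)·(-7)/[(-4)·(-8)] = 21/32
L_1(-3) = (1)·(-7)/[(4)·(-4)] = 7/16
L_2(-3) = (1)·(-3)/[(8)·(4)] = -3/32
Sum: 6·(21/32) + 0 + 8·(-3/32) = 51/16

51/16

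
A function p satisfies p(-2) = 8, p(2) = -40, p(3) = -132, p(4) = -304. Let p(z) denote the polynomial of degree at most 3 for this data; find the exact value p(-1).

-4

Using Newton's divided-difference form:
p[-2,2] = (-40 - 8) / (2 - (-2)) = -12
p[2,3] = (-132 - (-40)) / (3 - 2) = -92
p[3,4] = (-304 - (-132)) / (4 - 3) = -172
p[-2,2,3] = (-92 - (-12)) / (3 - (-2)) = -16
p[2,3,4] = (-172 - (-92)) / (4 - 2) = -40
p[-2,2,3,4] = (-40 - (-16)) / (4 - (-2)) = -4
p(-1) = 8 + (-12)·(1) + (-16)·(1)·(-3) + (-4)·(1)·(-3)·(-4) = -4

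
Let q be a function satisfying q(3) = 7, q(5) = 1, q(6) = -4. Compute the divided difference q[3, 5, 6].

q[3,5] = (1 - 7) / (5 - 3) = -3
q[5,6] = (-4 - 1) / (6 - 5) = -5
q[3,5,6] = (-5 - (-3)) / (6 - 3) = -2/3

-2/3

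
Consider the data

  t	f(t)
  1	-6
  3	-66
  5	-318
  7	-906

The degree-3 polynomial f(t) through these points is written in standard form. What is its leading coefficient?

Build the Lagrange basis polynomials:
L_0(t) = (t - 3)(t - 5)(t - 7) / [-48] = -(1/48)t^3 + (5/16)t^2 - (71/48)t + 35/16
L_1(t) = (t - 1)(t - 5)(t - 7) / [16] = (1/16)t^3 - (13/16)t^2 + (47/16)t - 35/16
L_2(t) = (t - 1)(t - 3)(t - 7) / [-16] = -(1/16)t^3 + (11/16)t^2 - (31/16)t + 21/16
L_3(t) = (t - 1)(t - 3)(t - 5) / [48] = (1/48)t^3 - (3/16)t^2 + (23/48)t - 5/16
f(t) = (-6)·L_0 + (-66)·L_1 + (-318)·L_2 + (-906)·L_3
Only the coefficient of t^3 is needed; take it from each L_i and combine:
(-6)·(-1/48) + (-66)·(1/16) + (-318)·(-1/16) + (-906)·(1/48) = -3

-3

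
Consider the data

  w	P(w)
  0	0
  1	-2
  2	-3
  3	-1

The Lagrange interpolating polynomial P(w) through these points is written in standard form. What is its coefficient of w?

-11/6

L_0(w) = (w - 1)(w - 2)(w - 3) / [-6] = -(1/6)w^3 + w^2 - (11/6)w + 1
L_1(w) = w(w - 2)(w - 3) / [2] = (1/2)w^3 - (5/2)w^2 + 3w
L_2(w) = w(w - 1)(w - 3) / [-2] = -(1/2)w^3 + 2w^2 - (3/2)w
L_3(w) = w(w - 1)(w - 2) / [6] = (1/6)w^3 - (1/2)w^2 + (1/3)w
P(w) = 0·L_0 + (-2)·L_1 + (-3)·L_2 + (-1)·L_3
Only the coefficient of w is needed; take it from each L_i and combine:
0·(-11/6) + (-2)·(3) + (-3)·(-3/2) + (-1)·(1/3) = -11/6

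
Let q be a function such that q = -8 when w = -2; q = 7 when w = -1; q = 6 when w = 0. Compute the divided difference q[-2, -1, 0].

-8

q[-2,-1] = (7 - (-8)) / (-1 - (-2)) = 15
q[-1,0] = (6 - 7) / (0 - (-1)) = -1
q[-2,-1,0] = (-1 - 15) / (0 - (-2)) = -8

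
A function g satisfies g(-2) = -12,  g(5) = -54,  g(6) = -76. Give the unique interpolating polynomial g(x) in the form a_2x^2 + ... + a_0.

L_0(x) = (x - 5)(x - 6) / [56] = (1/56)x^2 - (11/56)x + 15/28
L_1(x) = (x + 2)(x - 6) / [-7] = -(1/7)x^2 + (4/7)x + 12/7
L_2(x) = (x + 2)(x - 5) / [8] = (1/8)x^2 - (3/8)x - 5/4
g(x) = (-12)·L_0 + (-54)·L_1 + (-76)·L_2
  (-12)·L_0(x) = -(3/14)x^2 + (33/14)x - 45/7
  (-54)·L_1(x) = (54/7)x^2 - (216/7)x - 648/7
  (-76)·L_2(x) = -(19/2)x^2 + (57/2)x + 95
Adding term by term: -2x^2 - 4

g(x) = -2x^2 - 4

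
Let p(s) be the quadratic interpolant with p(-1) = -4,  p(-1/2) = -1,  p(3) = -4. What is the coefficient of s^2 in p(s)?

Build the Lagrange basis polynomials:
L_0(s) = (s + 1/2)(s - 3) / [2] = (1/2)s^2 - (5/4)s - 3/4
L_1(s) = (s + 1)(s - 3) / [-7/4] = -(4/7)s^2 + (8/7)s + 12/7
L_2(s) = (s + 1)(s + 1/2) / [14] = (1/14)s^2 + (3/28)s + 1/28
p(s) = (-4)·L_0 + (-1)·L_1 + (-4)·L_2
Only the coefficient of s^2 is needed; take it from each L_i and combine:
(-4)·(1/2) + (-1)·(-4/7) + (-4)·(1/14) = -12/7

-12/7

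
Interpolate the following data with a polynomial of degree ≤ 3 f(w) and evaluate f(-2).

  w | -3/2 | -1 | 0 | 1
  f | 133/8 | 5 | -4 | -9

36

L_0(-2) = (-1)·(-2)·(-3)/[(-1/2)·(-3/2)·(-5/2)] = 16/5
L_1(-2) = (-1/2)·(-2)·(-3)/[(1/2)·(-1)·(-2)] = -3
L_2(-2) = (-1/2)·(-1)·(-3)/[(3/2)·(1)·(-1)] = 1
L_3(-2) = (-1/2)·(-1)·(-2)/[(5/2)·(2)·(1)] = -1/5
Sum: 133/8·(16/5) + 5·(-3) + (-4)·(1) + (-9)·(-1/5) = 36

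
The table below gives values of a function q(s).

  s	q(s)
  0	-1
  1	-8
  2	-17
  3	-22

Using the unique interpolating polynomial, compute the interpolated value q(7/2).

Evaluate each Lagrange basis at s = 7/2:
L_0(7/2) = (5/2)·(3/2)·(1/2)/[(-1)·(-2)·(-3)] = -5/16
L_1(7/2) = (7/2)·(3/2)·(1/2)/[(1)·(-1)·(-2)] = 21/16
L_2(7/2) = (7/2)·(5/2)·(1/2)/[(2)·(1)·(-1)] = -35/16
L_3(7/2) = (7/2)·(5/2)·(3/2)/[(3)·(2)·(1)] = 35/16
Sum: (-1)·(-5/16) + (-8)·(21/16) + (-17)·(-35/16) + (-22)·(35/16) = -169/8

-169/8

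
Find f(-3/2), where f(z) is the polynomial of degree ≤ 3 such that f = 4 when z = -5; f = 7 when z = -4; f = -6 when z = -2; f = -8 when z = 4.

-4337/384

Using Newton's divided-difference form:
f[-5,-4] = (7 - 4) / (-4 - (-5)) = 3
f[-4,-2] = (-6 - 7) / (-2 - (-4)) = -13/2
f[-2,4] = (-8 - (-6)) / (4 - (-2)) = -1/3
f[-5,-4,-2] = (-13/2 - 3) / (-2 - (-5)) = -19/6
f[-4,-2,4] = (-1/3 - (-13/2)) / (4 - (-4)) = 37/48
f[-5,-4,-2,4] = (37/48 - (-19/6)) / (4 - (-5)) = 7/16
f(-3/2) = 4 + 3·(7/2) + (-19/6)·(7/2)·(5/2) + (7/16)·(7/2)·(5/2)·(1/2) = -4337/384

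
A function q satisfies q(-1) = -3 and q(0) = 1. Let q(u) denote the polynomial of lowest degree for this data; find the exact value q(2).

L_0(2) = (2)/[(-1)] = -2
L_1(2) = (3)/[(1)] = 3
Sum: (-3)·(-2) + 1·(3) = 9

9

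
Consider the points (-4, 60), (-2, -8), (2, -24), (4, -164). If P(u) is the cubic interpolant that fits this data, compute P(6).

Evaluate each Lagrange basis at u = 6:
L_0(6) = (8)·(4)·(2)/[(-2)·(-6)·(-8)] = -2/3
L_1(6) = (10)·(4)·(2)/[(2)·(-4)·(-6)] = 5/3
L_2(6) = (10)·(8)·(2)/[(6)·(4)·(-2)] = -10/3
L_3(6) = (10)·(8)·(4)/[(8)·(6)·(2)] = 10/3
Sum: 60·(-2/3) + (-8)·(5/3) + (-24)·(-10/3) + (-164)·(10/3) = -520

-520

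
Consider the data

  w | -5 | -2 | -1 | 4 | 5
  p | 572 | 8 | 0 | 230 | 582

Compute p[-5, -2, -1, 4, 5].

1

p[-5,-2] = (8 - 572) / (-2 - (-5)) = -188
p[-2,-1] = (0 - 8) / (-1 - (-2)) = -8
p[-1,4] = (230 - 0) / (4 - (-1)) = 46
p[4,5] = (582 - 230) / (5 - 4) = 352
p[-5,-2,-1] = (-8 - (-188)) / (-1 - (-5)) = 45
p[-2,-1,4] = (46 - (-8)) / (4 - (-2)) = 9
p[-1,4,5] = (352 - 46) / (5 - (-1)) = 51
p[-5,-2,-1,4] = (9 - 45) / (4 - (-5)) = -4
p[-2,-1,4,5] = (51 - 9) / (5 - (-2)) = 6
p[-5,-2,-1,4,5] = (6 - (-4)) / (5 - (-5)) = 1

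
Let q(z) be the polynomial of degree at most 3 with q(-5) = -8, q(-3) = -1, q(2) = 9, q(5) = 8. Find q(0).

Evaluate each Lagrange basis at z = 0:
L_0(0) = (3)·(-2)·(-5)/[(-2)·(-7)·(-10)] = -3/14
L_1(0) = (5)·(-2)·(-5)/[(2)·(-5)·(-8)] = 5/8
L_2(0) = (5)·(3)·(-5)/[(7)·(5)·(-3)] = 5/7
L_3(0) = (5)·(3)·(-2)/[(10)·(8)·(3)] = -1/8
Sum: (-8)·(-3/14) + (-1)·(5/8) + 9·(5/7) + 8·(-1/8) = 365/56

365/56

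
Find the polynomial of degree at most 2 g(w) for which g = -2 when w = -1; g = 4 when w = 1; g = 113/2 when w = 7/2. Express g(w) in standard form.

Newton's divided differences:
g[-1,1] = (4 - (-2)) / (1 - (-1)) = 3
g[1,7/2] = (113/2 - 4) / (7/2 - 1) = 21
g[-1,1,7/2] = (21 - 3) / (7/2 - (-1)) = 4
g(w) = -2 + 3·(w + 1) + 4·(w + 1)(w - 1)
Expanding: g(w) = 4w^2 + 3w - 3

g(w) = 4w^2 + 3w - 3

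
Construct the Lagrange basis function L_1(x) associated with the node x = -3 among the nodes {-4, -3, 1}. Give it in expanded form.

L_1(x) = -(1/4)x^2 - (3/4)x + 1

L_1(x) = (x + 4)(x - 1) / [(1)·(-4)]
       = (x^2 + 3x - 4) / (-4)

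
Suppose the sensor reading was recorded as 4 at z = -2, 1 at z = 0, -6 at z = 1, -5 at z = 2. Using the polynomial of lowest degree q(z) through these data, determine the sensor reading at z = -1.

29/4

L_0(-1) = (-1)·(-2)·(-3)/[(-2)·(-3)·(-4)] = 1/4
L_1(-1) = (1)·(-2)·(-3)/[(2)·(-1)·(-2)] = 3/2
L_2(-1) = (1)·(-1)·(-3)/[(3)·(1)·(-1)] = -1
L_3(-1) = (1)·(-1)·(-2)/[(4)·(2)·(1)] = 1/4
Sum: 4·(1/4) + 1·(3/2) + (-6)·(-1) + (-5)·(1/4) = 29/4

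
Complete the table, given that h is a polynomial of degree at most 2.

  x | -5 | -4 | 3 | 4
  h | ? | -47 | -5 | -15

-69

The 3 known values determine h uniquely (degree ≤ 2).
L_0(-5) = (-8)·(-9)/[(-7)·(-8)] = 9/7
L_1(-5) = (-1)·(-9)/[(7)·(-1)] = -9/7
L_2(-5) = (-1)·(-8)/[(8)·(1)] = 1
Sum: (-47)·(9/7) + (-5)·(-9/7) + (-15)·(1) = -69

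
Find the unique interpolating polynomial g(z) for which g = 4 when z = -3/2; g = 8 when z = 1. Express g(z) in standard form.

g(z) = (8/5)z + 32/5

L_0(z) = (z - 1) / [-5/2] = -(2/5)z + 2/5
L_1(z) = (z + 3/2) / [5/2] = (2/5)z + 3/5
g(z) = 4·L_0 + 8·L_1
  4·L_0(z) = -(8/5)z + 8/5
  8·L_1(z) = (16/5)z + 24/5
Adding term by term: (8/5)z + 32/5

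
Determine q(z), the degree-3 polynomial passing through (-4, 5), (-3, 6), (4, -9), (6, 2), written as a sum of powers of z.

Newton's divided differences:
q[-4,-3] = (6 - 5) / (-3 - (-4)) = 1
q[-3,4] = (-9 - 6) / (4 - (-3)) = -15/7
q[4,6] = (2 - (-9)) / (6 - 4) = 11/2
q[-4,-3,4] = (-15/7 - 1) / (4 - (-4)) = -11/28
q[-3,4,6] = (11/2 - (-15/7)) / (6 - (-3)) = 107/126
q[-4,-3,4,6] = (107/126 - (-11/28)) / (6 - (-4)) = 313/2520
q(z) = 5 + 1·(z + 4) + (-11/28)·(z + 4)(z + 3) + (313/2520)·(z + 4)(z + 3)(z - 4)
Expanding: q(z) = (313/2520)z^3 - (17/840)z^2 - (4709/1260)z - 176/105

q(z) = (313/2520)z^3 - (17/840)z^2 - (4709/1260)z - 176/105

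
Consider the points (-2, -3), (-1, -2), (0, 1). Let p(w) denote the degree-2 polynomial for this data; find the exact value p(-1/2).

Evaluate each Lagrange basis at w = -1/2:
L_0(-1/2) = (1/2)·(-1/2)/[(-1)·(-2)] = -1/8
L_1(-1/2) = (3/2)·(-1/2)/[(1)·(-1)] = 3/4
L_2(-1/2) = (3/2)·(1/2)/[(2)·(1)] = 3/8
Sum: (-3)·(-1/8) + (-2)·(3/4) + 1·(3/8) = -3/4

-3/4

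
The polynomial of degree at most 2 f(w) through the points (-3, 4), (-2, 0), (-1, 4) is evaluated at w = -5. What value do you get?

Evaluate each Lagrange basis at w = -5:
L_0(-5) = (-3)·(-4)/[(-1)·(-2)] = 6
L_1(-5) = (-2)·(-4)/[(1)·(-1)] = -8
L_2(-5) = (-2)·(-3)/[(2)·(1)] = 3
Sum: 4·(6) + 0 + 4·(3) = 36

36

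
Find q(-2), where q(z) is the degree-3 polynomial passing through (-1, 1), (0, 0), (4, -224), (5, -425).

Using Newton's divided-difference form:
q[-1,0] = (0 - 1) / (0 - (-1)) = -1
q[0,4] = (-224 - 0) / (4 - 0) = -56
q[4,5] = (-425 - (-224)) / (5 - 4) = -201
q[-1,0,4] = (-56 - (-1)) / (4 - (-1)) = -11
q[0,4,5] = (-201 - (-56)) / (5 - 0) = -29
q[-1,0,4,5] = (-29 - (-11)) / (5 - (-1)) = -3
q(-2) = 1 + (-1)·(-1) + (-11)·(-1)·(-2) + (-3)·(-1)·(-2)·(-6) = 16

16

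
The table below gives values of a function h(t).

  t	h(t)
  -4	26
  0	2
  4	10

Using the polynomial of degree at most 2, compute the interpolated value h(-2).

Using Newton's divided-difference form:
h[-4,0] = (2 - 26) / (0 - (-4)) = -6
h[0,4] = (10 - 2) / (4 - 0) = 2
h[-4,0,4] = (2 - (-6)) / (4 - (-4)) = 1
h(-2) = 26 + (-6)·(2) + 1·(2)·(-2) = 10

10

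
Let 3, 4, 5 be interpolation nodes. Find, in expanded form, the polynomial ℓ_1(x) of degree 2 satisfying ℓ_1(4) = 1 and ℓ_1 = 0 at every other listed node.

ℓ_1(x) = (x - 3)(x - 5) / [(1)·(-1)]
       = (x^2 - 8x + 15) / (-1)

ℓ_1(x) = -x^2 + 8x - 15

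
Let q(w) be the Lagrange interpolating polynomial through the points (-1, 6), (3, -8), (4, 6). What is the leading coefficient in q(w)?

The leading coefficient equals the top divided difference q[-1,3,4].
q[-1,3] = (-8 - 6) / (3 - (-1)) = -7/2
q[3,4] = (6 - (-8)) / (4 - 3) = 14
q[-1,3,4] = (14 - (-7/2)) / (4 - (-1)) = 7/2

7/2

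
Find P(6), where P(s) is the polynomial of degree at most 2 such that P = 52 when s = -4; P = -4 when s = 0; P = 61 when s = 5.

L_0(6) = (6)·(1)/[(-4)·(-9)] = 1/6
L_1(6) = (10)·(1)/[(4)·(-5)] = -1/2
L_2(6) = (10)·(6)/[(9)·(5)] = 4/3
Sum: 52·(1/6) + (-4)·(-1/2) + 61·(4/3) = 92

92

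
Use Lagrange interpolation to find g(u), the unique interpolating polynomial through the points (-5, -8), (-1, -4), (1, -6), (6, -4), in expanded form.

g(u) = (8/165)u^3 - (1/11)u^2 - (173/165)u - 54/11

L_0(u) = (u + 1)(u - 1)(u - 6) / [-264] = -(1/264)u^3 + (1/44)u^2 + (1/264)u - 1/44
L_1(u) = (u + 5)(u - 1)(u - 6) / [56] = (1/56)u^3 - (1/28)u^2 - (29/56)u + 15/28
L_2(u) = (u + 5)(u + 1)(u - 6) / [-60] = -(1/60)u^3 + (31/60)u + 1/2
L_3(u) = (u + 5)(u + 1)(u - 1) / [385] = (1/385)u^3 + (1/77)u^2 - (1/385)u - 1/77
g(u) = (-8)·L_0 + (-4)·L_1 + (-6)·L_2 + (-4)·L_3
  (-8)·L_0(u) = (1/33)u^3 - (2/11)u^2 - (1/33)u + 2/11
  (-4)·L_1(u) = -(1/14)u^3 + (1/7)u^2 + (29/14)u - 15/7
  (-6)·L_2(u) = (1/10)u^3 - (31/10)u - 3
  (-4)·L_3(u) = -(4/385)u^3 - (4/77)u^2 + (4/385)u + 4/77
Adding term by term: (8/165)u^3 - (1/11)u^2 - (173/165)u - 54/11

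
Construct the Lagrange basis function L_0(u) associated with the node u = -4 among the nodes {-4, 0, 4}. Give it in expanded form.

L_0(u) = (1/32)u^2 - (1/8)u

L_0(u) = u(u - 4) / [(-4)·(-8)]
       = (u^2 - 4u) / (32)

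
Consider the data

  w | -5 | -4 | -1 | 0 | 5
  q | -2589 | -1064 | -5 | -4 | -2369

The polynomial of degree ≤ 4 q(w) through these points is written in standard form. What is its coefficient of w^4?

L_0(w) = (w + 4)(w + 1)w(w - 5) / [200] = (1/200)w^4 - (21/200)w^2 - (1/10)w
L_1(w) = (w + 5)(w + 1)w(w - 5) / [-108] = -(1/108)w^4 - (1/108)w^3 + (25/108)w^2 + (25/108)w
L_2(w) = (w + 5)(w + 4)w(w - 5) / [72] = (1/72)w^4 + (1/18)w^3 - (25/72)w^2 - (25/18)w
L_3(w) = (w + 5)(w + 4)(w + 1)(w - 5) / [-100] = -(1/100)w^4 - (1/20)w^3 + (21/100)w^2 + (5/4)w + 1
L_4(w) = (w + 5)(w + 4)(w + 1)w / [2700] = (1/2700)w^4 + (1/270)w^3 + (29/2700)w^2 + (1/135)w
q(w) = (-2589)·L_0 + (-1064)·L_1 + (-5)·L_2 + (-4)·L_3 + (-2369)·L_4
Only the coefficient of w^4 is needed; take it from each L_i and combine:
(-2589)·(1/200) + (-1064)·(-1/108) + (-5)·(1/72) + (-4)·(-1/100) + (-2369)·(1/2700) = -4

-4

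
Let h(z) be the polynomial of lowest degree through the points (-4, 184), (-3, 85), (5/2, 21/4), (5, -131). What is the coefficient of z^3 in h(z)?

-2

The leading coefficient equals the top divided difference h[-4,-3,5/2,5].
h[-4,-3] = (85 - 184) / (-3 - (-4)) = -99
h[-3,5/2] = (21/4 - 85) / (5/2 - (-3)) = -29/2
h[5/2,5] = (-131 - 21/4) / (5 - 5/2) = -109/2
h[-4,-3,5/2] = (-29/2 - (-99)) / (5/2 - (-4)) = 13
h[-3,5/2,5] = (-109/2 - (-29/2)) / (5 - (-3)) = -5
h[-4,-3,5/2,5] = (-5 - 13) / (5 - (-4)) = -2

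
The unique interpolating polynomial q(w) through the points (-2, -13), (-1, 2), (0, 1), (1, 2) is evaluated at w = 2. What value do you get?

L_0(2) = (3)·(2)·(1)/[(-1)·(-2)·(-3)] = -1
L_1(2) = (4)·(2)·(1)/[(1)·(-1)·(-2)] = 4
L_2(2) = (4)·(3)·(1)/[(2)·(1)·(-1)] = -6
L_3(2) = (4)·(3)·(2)/[(3)·(2)·(1)] = 4
Sum: (-13)·(-1) + 2·(4) + 1·(-6) + 2·(4) = 23

23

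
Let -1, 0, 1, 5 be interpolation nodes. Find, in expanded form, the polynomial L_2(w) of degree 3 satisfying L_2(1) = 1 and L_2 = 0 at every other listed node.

L_2(w) = (w + 1)w(w - 5) / [(2)·(1)·(-4)]
       = (w^3 - 4w^2 - 5w) / (-8)

L_2(w) = -(1/8)w^3 + (1/2)w^2 + (5/8)w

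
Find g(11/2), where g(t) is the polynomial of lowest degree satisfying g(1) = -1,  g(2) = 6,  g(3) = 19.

L_0(11/2) = (7/2)·(5/2)/[(-1)·(-2)] = 35/8
L_1(11/2) = (9/2)·(5/2)/[(1)·(-1)] = -45/4
L_2(11/2) = (9/2)·(7/2)/[(2)·(1)] = 63/8
Sum: (-1)·(35/8) + 6·(-45/4) + 19·(63/8) = 311/4

311/4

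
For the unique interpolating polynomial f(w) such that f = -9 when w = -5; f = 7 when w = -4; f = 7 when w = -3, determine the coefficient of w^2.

-8

Build the Lagrange basis polynomials:
L_0(w) = (w + 4)(w + 3) / [2] = (1/2)w^2 + (7/2)w + 6
L_1(w) = (w + 5)(w + 3) / [-1] = -w^2 - 8w - 15
L_2(w) = (w + 5)(w + 4) / [2] = (1/2)w^2 + (9/2)w + 10
f(w) = (-9)·L_0 + 7·L_1 + 7·L_2
Only the coefficient of w^2 is needed; take it from each L_i and combine:
(-9)·(1/2) + 7·(-1) + 7·(1/2) = -8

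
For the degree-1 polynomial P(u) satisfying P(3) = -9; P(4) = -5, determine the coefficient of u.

Build the Lagrange basis polynomials:
L_0(u) = (u - 4) / [-1] = -u + 4
L_1(u) = (u - 3) / [1] = u - 3
P(u) = (-9)·L_0 + (-5)·L_1
Only the coefficient of u is needed; take it from each L_i and combine:
(-9)·(-1) + (-5)·(1) = 4

4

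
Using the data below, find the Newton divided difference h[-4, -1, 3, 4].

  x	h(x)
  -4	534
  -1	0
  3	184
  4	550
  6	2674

h[-4,-1] = (0 - 534) / (-1 - (-4)) = -178
h[-1,3] = (184 - 0) / (3 - (-1)) = 46
h[3,4] = (550 - 184) / (4 - 3) = 366
h[-4,-1,3] = (46 - (-178)) / (3 - (-4)) = 32
h[-1,3,4] = (366 - 46) / (4 - (-1)) = 64
h[-4,-1,3,4] = (64 - 32) / (4 - (-4)) = 4

4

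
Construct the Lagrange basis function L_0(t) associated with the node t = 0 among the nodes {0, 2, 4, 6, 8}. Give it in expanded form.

L_0(t) = (1/384)t^4 - (5/96)t^3 + (35/96)t^2 - (25/24)t + 1

L_0(t) = (t - 2)(t - 4)(t - 6)(t - 8) / [(-2)·(-4)·(-6)·(-8)]
       = (t^4 - 20t^3 + 140t^2 - 400t + 384) / (384)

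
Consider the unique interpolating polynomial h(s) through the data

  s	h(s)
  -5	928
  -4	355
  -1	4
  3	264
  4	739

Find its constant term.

Build the Lagrange basis polynomials:
L_0(s) = (s + 4)(s + 1)(s - 3)(s - 4) / [288] = (1/288)s^4 - (1/144)s^3 - (19/288)s^2 + (1/9)s + 1/6
L_1(s) = (s + 5)(s + 1)(s - 3)(s - 4) / [-168] = -(1/168)s^4 + (1/168)s^3 + (25/168)s^2 - (37/168)s - 5/14
L_2(s) = (s + 5)(s + 4)(s - 3)(s - 4) / [240] = (1/240)s^4 + (1/120)s^3 - (31/240)s^2 - (2/15)s + 1
L_3(s) = (s + 5)(s + 4)(s + 1)(s - 4) / [-224] = -(1/224)s^4 - (3/112)s^3 + (11/224)s^2 + (3/7)s + 5/14
L_4(s) = (s + 5)(s + 4)(s + 1)(s - 3) / [360] = (1/360)s^4 + (7/360)s^3 - (1/360)s^2 - (67/360)s - 1/6
h(s) = 928·L_0 + 355·L_1 + 4·L_2 + 264·L_3 + 739·L_4
Only the constant term is needed; take it from each L_i and combine:
928·(1/6) + 355·(-5/14) + 4·(1) + 264·(5/14) + 739·(-1/6) = 3

3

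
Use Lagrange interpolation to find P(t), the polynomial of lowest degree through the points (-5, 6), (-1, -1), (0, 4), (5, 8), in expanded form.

P(t) = -(41/200)t^3 + (3/25)t^2 + (213/40)t + 4

Build the Lagrange basis polynomials:
L_0(t) = (t + 1)t(t - 5) / [-200] = -(1/200)t^3 + (1/50)t^2 + (1/40)t
L_1(t) = (t + 5)t(t - 5) / [24] = (1/24)t^3 - (25/24)t
L_2(t) = (t + 5)(t + 1)(t - 5) / [-25] = -(1/25)t^3 - (1/25)t^2 + t + 1
L_3(t) = (t + 5)(t + 1)t / [300] = (1/300)t^3 + (1/50)t^2 + (1/60)t
P(t) = 6·L_0 + (-1)·L_1 + 4·L_2 + 8·L_3
  6·L_0(t) = -(3/100)t^3 + (3/25)t^2 + (3/20)t
  (-1)·L_1(t) = -(1/24)t^3 + (25/24)t
  4·L_2(t) = -(4/25)t^3 - (4/25)t^2 + 4t + 4
  8·L_3(t) = (2/75)t^3 + (4/25)t^2 + (2/15)t
Adding term by term: -(41/200)t^3 + (3/25)t^2 + (213/40)t + 4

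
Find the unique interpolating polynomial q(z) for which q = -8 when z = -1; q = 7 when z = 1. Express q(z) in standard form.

Build the Lagrange basis polynomials:
L_0(z) = (z - 1) / [-2] = -(1/2)z + 1/2
L_1(z) = (z + 1) / [2] = (1/2)z + 1/2
q(z) = (-8)·L_0 + 7·L_1
  (-8)·L_0(z) = 4z - 4
  7·L_1(z) = (7/2)z + 7/2
Adding term by term: (15/2)z - 1/2

q(z) = (15/2)z - 1/2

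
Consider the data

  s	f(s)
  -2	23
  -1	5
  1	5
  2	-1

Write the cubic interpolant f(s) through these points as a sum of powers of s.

Newton's divided differences:
f[-2,-1] = (5 - 23) / (-1 - (-2)) = -18
f[-1,1] = (5 - 5) / (1 - (-1)) = 0
f[1,2] = (-1 - 5) / (2 - 1) = -6
f[-2,-1,1] = (0 - (-18)) / (1 - (-2)) = 6
f[-1,1,2] = (-6 - 0) / (2 - (-1)) = -2
f[-2,-1,1,2] = (-2 - 6) / (2 - (-2)) = -2
f(s) = 23 + (-18)·(s + 2) + 6·(s + 2)(s + 1) + (-2)·(s + 2)(s + 1)(s - 1)
Expanding: f(s) = -2s^3 + 2s^2 + 2s + 3

f(s) = -2s^3 + 2s^2 + 2s + 3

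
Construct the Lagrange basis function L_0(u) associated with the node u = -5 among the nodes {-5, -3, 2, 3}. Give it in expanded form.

L_0(u) = -(1/112)u^3 + (1/56)u^2 + (9/112)u - 9/56

L_0(u) = (u + 3)(u - 2)(u - 3) / [(-2)·(-7)·(-8)]
       = (u^3 - 2u^2 - 9u + 18) / (-112)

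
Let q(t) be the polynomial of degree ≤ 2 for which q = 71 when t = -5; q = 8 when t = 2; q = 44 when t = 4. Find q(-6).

104

Evaluate each Lagrange basis at t = -6:
L_0(-6) = (-8)·(-10)/[(-7)·(-9)] = 80/63
L_1(-6) = (-1)·(-10)/[(7)·(-2)] = -5/7
L_2(-6) = (-1)·(-8)/[(9)·(2)] = 4/9
Sum: 71·(80/63) + 8·(-5/7) + 44·(4/9) = 104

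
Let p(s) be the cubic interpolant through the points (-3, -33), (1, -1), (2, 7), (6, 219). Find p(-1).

-5

Using Newton's divided-difference form:
p[-3,1] = (-1 - (-33)) / (1 - (-3)) = 8
p[1,2] = (7 - (-1)) / (2 - 1) = 8
p[2,6] = (219 - 7) / (6 - 2) = 53
p[-3,1,2] = (8 - 8) / (2 - (-3)) = 0
p[1,2,6] = (53 - 8) / (6 - 1) = 9
p[-3,1,2,6] = (9 - 0) / (6 - (-3)) = 1
p(-1) = -33 + 8·(2) + 0·(2)·(-2) + 1·(2)·(-2)·(-3) = -5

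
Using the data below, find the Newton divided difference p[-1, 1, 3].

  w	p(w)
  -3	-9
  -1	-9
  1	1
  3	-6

-17/8

p[-1,1] = (1 - (-9)) / (1 - (-1)) = 5
p[1,3] = (-6 - 1) / (3 - 1) = -7/2
p[-1,1,3] = (-7/2 - 5) / (3 - (-1)) = -17/8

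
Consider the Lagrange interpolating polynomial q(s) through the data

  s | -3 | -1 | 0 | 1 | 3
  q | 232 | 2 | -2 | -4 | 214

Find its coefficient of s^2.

-2

L_0(s) = (s + 1)s(s - 1)(s - 3) / [144] = (1/144)s^4 - (1/48)s^3 - (1/144)s^2 + (1/48)s
L_1(s) = (s + 3)s(s - 1)(s - 3) / [-16] = -(1/16)s^4 + (1/16)s^3 + (9/16)s^2 - (9/16)s
L_2(s) = (s + 3)(s + 1)(s - 1)(s - 3) / [9] = (1/9)s^4 - (10/9)s^2 + 1
L_3(s) = (s + 3)(s + 1)s(s - 3) / [-16] = -(1/16)s^4 - (1/16)s^3 + (9/16)s^2 + (9/16)s
L_4(s) = (s + 3)(s + 1)s(s - 1) / [144] = (1/144)s^4 + (1/48)s^3 - (1/144)s^2 - (1/48)s
q(s) = 232·L_0 + 2·L_1 + (-2)·L_2 + (-4)·L_3 + 214·L_4
Only the coefficient of s^2 is needed; take it from each L_i and combine:
232·(-1/144) + 2·(9/16) + (-2)·(-10/9) + (-4)·(9/16) + 214·(-1/144) = -2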